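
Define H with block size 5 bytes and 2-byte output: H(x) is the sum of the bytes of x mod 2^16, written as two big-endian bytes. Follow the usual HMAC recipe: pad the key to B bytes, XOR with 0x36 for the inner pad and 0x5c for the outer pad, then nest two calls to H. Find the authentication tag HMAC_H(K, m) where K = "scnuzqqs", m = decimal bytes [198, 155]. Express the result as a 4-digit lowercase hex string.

Key "scnuzqqs" = 73 63 6e 75 7a 71 71 73 is 8 bytes > B = 5, so hash it first: H(key) = 03 88, then zero-pad to 5 bytes: K' = 03 88 00 00 00.
K' ⊕ ipad = 35 be 36 36 36.  K' ⊕ opad = 5f d4 5c 5c 5c.
Inner input = (K'⊕ipad) ∥ m = 35 be 36 36 36 ∥ c6 9b.
Inner hash: sum = 53+190+54+54+54+198+155 = 758 → 02 f6.
Outer input = (K'⊕opad) ∥ inner = 5f d4 5c 5c 5c ∥ 02 f6.
Outer hash (tag): sum = 95+212+92+92+92+2+246 = 831 → 03 3f.

033f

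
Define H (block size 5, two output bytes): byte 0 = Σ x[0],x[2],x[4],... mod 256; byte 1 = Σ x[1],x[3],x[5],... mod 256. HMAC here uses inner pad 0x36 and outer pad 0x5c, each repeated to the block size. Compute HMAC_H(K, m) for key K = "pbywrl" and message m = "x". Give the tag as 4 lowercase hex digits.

Key "pbywrl" = 70 62 79 77 72 6c is 6 bytes > B = 5, so hash it first: H(key) = 5b 45, then zero-pad to 5 bytes: K' = 5b 45 00 00 00.
K' ⊕ ipad = 6d 73 36 36 36.  K' ⊕ opad = 07 19 5c 5c 5c.
Inner input = (K'⊕ipad) ∥ m = 6d 73 36 36 36 ∥ 78.
Inner hash: even-index sum = 217 mod 256 = 217; odd-index sum = 289 mod 256 = 33 → d9 21.
Outer input = (K'⊕opad) ∥ inner = 07 19 5c 5c 5c ∥ d9 21.
Outer hash (tag): even-index sum = 224 mod 256 = 224; odd-index sum = 334 mod 256 = 78 → e0 4e.

e04e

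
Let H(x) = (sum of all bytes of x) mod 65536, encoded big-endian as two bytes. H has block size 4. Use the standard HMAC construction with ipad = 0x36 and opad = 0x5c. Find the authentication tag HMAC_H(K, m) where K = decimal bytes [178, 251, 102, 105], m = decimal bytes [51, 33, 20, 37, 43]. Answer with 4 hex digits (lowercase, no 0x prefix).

02be

Key decimal bytes [178, 251, 102, 105] = b2 fb 66 69 is exactly B = 4 bytes: K' = b2 fb 66 69.
K' ⊕ ipad = 84 cd 50 5f.  K' ⊕ opad = ee a7 3a 35.
Inner input = (K'⊕ipad) ∥ m = 84 cd 50 5f ∥ 33 21 14 25 2b.
Inner hash: sum = 132+205+80+95+51+33+20+37+43 = 696 → 02 b8.
Outer input = (K'⊕opad) ∥ inner = ee a7 3a 35 ∥ 02 b8.
Outer hash (tag): sum = 238+167+58+53+2+184 = 702 → 02 be.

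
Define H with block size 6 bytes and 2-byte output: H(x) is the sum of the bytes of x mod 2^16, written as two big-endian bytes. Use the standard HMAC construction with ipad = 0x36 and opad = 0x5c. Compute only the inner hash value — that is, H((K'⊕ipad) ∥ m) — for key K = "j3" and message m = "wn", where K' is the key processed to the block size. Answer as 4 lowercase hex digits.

021e

Key "j3" = 6a 33 is 2 bytes ≤ B = 6; zero-pad to 6 bytes: K' = 6a 33 00 00 00 00.
K' ⊕ ipad = 5c 05 36 36 36 36.
Inner input = 5c 05 36 36 36 36 ∥ 77 6e.
Inner hash: sum = 92+5+54+54+54+54+119+110 = 542 → 02 1e.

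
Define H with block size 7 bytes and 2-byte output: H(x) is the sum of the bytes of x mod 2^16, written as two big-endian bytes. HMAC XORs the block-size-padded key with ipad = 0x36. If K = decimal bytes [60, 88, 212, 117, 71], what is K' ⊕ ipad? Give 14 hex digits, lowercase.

Key decimal bytes [60, 88, 212, 117, 71] = 3c 58 d4 75 47 is 5 bytes ≤ B = 7; zero-pad to 7 bytes: K' = 3c 58 d4 75 47 00 00.
XOR each byte with 0x36: 3c⊕36=0a, 58⊕36=6e, d4⊕36=e2, 75⊕36=43, 47⊕36=71, 00⊕36=36, 00⊕36=36.

0a6ee243713636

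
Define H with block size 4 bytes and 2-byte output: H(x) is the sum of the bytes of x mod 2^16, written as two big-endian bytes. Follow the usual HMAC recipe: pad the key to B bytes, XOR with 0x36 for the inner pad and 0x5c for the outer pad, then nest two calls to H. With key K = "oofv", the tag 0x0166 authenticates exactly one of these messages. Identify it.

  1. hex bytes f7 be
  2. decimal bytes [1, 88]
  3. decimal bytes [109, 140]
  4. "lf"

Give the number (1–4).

Key "oofv" = 6f 6f 66 76 is exactly B = 4 bytes: K' = 6f 6f 66 76.
K' ⊕ ipad = 59 59 50 40; K' ⊕ opad = 33 33 3a 2a.
m1: inner = H(59 59 50 40 f7 be) = 02 f7; tag = H(33 33 3a 2a 02 f7) = 01c3
m2: inner = H(59 59 50 40 01 58) = 01 9b; tag = H(33 33 3a 2a 01 9b) = 0166 ← matches
m3: inner = H(59 59 50 40 6d 8c) = 02 3b; tag = H(33 33 3a 2a 02 3b) = 0107
m4: inner = H(59 59 50 40 6c 66) = 02 14; tag = H(33 33 3a 2a 02 14) = 00e0

2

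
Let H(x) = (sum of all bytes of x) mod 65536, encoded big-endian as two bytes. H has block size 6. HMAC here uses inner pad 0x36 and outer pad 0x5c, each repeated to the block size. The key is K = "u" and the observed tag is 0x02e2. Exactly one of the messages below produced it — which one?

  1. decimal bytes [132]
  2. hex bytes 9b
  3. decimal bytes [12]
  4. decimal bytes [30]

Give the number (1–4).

2

Key "u" = 75 is 1 byte ≤ B = 6; zero-pad to 6 bytes: K' = 75 00 00 00 00 00.
K' ⊕ ipad = 43 36 36 36 36 36; K' ⊕ opad = 29 5c 5c 5c 5c 5c.
m1: inner = H(43 36 36 36 36 36 84) = 01 d5; tag = H(29 5c 5c 5c 5c 5c 01 d5) = 02cb
m2: inner = H(43 36 36 36 36 36 9b) = 01 ec; tag = H(29 5c 5c 5c 5c 5c 01 ec) = 02e2 ← matches
m3: inner = H(43 36 36 36 36 36 0c) = 01 5d; tag = H(29 5c 5c 5c 5c 5c 01 5d) = 0253
m4: inner = H(43 36 36 36 36 36 1e) = 01 6f; tag = H(29 5c 5c 5c 5c 5c 01 6f) = 0265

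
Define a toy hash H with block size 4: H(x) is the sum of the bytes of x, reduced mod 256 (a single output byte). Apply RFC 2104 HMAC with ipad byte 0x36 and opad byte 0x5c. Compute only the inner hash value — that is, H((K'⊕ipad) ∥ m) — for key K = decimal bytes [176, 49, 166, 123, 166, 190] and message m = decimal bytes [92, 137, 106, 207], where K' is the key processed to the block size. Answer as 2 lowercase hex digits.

10

Key decimal bytes [176, 49, 166, 123, 166, 190] = b0 31 a6 7b a6 be is 6 bytes > B = 4, so hash it first: H(key) = 66, then zero-pad to 4 bytes: K' = 66 00 00 00.
K' ⊕ ipad = 50 36 36 36.
Inner input = 50 36 36 36 ∥ 5c 89 6a cf.
Inner hash: sum = 80+54+54+54+92+137+106+207 = 784; mod 256 = 16 → 10.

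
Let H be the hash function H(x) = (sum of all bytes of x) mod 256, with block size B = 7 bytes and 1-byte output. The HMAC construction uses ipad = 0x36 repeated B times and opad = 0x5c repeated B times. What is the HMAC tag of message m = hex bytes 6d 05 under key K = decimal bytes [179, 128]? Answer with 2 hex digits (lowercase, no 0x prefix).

Key decimal bytes [179, 128] = b3 80 is 2 bytes ≤ B = 7; zero-pad to 7 bytes: K' = b3 80 00 00 00 00 00.
K' ⊕ ipad = 85 b6 36 36 36 36 36.  K' ⊕ opad = ef dc 5c 5c 5c 5c 5c.
Inner input = (K'⊕ipad) ∥ m = 85 b6 36 36 36 36 36 ∥ 6d 05.
Inner hash: sum = 133+182+54+54+54+54+54+109+5 = 699; mod 256 = 187 → bb.
Outer input = (K'⊕opad) ∥ inner = ef dc 5c 5c 5c 5c 5c ∥ bb.
Outer hash (tag): sum = 239+220+92+92+92+92+92+187 = 1106; mod 256 = 82 → 52.

52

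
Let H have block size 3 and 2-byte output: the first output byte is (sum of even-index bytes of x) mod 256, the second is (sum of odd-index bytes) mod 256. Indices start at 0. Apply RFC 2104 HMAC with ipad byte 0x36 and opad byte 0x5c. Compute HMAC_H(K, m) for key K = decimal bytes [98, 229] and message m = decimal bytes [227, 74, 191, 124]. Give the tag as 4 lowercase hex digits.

Key decimal bytes [98, 229] = 62 e5 is 2 bytes ≤ B = 3; zero-pad to 3 bytes: K' = 62 e5 00.
K' ⊕ ipad = 54 d3 36.  K' ⊕ opad = 3e b9 5c.
Inner input = (K'⊕ipad) ∥ m = 54 d3 36 ∥ e3 4a bf 7c.
Inner hash: even-index sum = 336 mod 256 = 80; odd-index sum = 629 mod 256 = 117 → 50 75.
Outer input = (K'⊕opad) ∥ inner = 3e b9 5c ∥ 50 75.
Outer hash (tag): even-index sum = 271 mod 256 = 15; odd-index sum = 265 mod 256 = 9 → 0f 09.

0f09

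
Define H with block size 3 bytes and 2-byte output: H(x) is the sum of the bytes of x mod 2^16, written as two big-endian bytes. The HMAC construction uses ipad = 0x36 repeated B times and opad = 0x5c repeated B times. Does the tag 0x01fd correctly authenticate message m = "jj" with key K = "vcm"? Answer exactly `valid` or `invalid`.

Key "vcm" = 76 63 6d is exactly B = 3 bytes: K' = 76 63 6d.
K' ⊕ ipad = 40 55 5b; K' ⊕ opad = 2a 3f 31.
Inner hash: sum = 64+85+91+106+106 = 452 → 01 c4.
Outer hash (recomputed tag): sum = 42+63+49+1+196 = 351 → 01 5f.
Recomputed tag = 015f; claimed = 01fd → mismatch.

invalid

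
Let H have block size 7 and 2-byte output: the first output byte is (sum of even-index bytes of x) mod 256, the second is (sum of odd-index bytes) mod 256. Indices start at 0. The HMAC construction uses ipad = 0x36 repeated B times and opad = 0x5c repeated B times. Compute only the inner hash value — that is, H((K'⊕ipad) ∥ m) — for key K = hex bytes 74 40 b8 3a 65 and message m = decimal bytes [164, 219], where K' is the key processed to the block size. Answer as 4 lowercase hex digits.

345c

Key hex bytes 74 40 b8 3a 65 is 5 bytes ≤ B = 7; zero-pad to 7 bytes: K' = 74 40 b8 3a 65 00 00.
K' ⊕ ipad = 42 76 8e 0c 53 36 36.
Inner input = 42 76 8e 0c 53 36 36 ∥ a4 db.
Inner hash: even-index sum = 564 mod 256 = 52; odd-index sum = 348 mod 256 = 92 → 34 5c.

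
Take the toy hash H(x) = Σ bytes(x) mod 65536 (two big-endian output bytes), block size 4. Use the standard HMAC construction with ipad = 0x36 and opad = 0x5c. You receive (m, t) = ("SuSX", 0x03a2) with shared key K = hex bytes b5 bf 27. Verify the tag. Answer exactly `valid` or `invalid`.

Key hex bytes b5 bf 27 is 3 bytes ≤ B = 4; zero-pad to 4 bytes: K' = b5 bf 27 00.
K' ⊕ ipad = 83 89 11 36; K' ⊕ opad = e9 e3 7b 5c.
Inner hash: sum = 131+137+17+54+83+117+83+88 = 710 → 02 c6.
Outer hash (recomputed tag): sum = 233+227+123+92+2+198 = 875 → 03 6b.
Recomputed tag = 036b; claimed = 03a2 → mismatch.

invalid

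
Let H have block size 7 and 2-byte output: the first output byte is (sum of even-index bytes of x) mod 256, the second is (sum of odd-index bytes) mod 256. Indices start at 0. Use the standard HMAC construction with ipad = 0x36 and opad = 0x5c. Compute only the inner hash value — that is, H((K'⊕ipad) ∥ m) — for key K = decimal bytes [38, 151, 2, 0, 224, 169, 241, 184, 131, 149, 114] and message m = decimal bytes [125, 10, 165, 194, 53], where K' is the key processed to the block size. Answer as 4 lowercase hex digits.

467e

Key decimal bytes [38, 151, 2, 0, 224, 169, 241, 184, 131, 149, 114] = 26 97 02 00 e0 a9 f1 b8 83 95 72 is 11 bytes > B = 7, so hash it first: H(key) = ee 8d, then zero-pad to 7 bytes: K' = ee 8d 00 00 00 00 00.
K' ⊕ ipad = d8 bb 36 36 36 36 36.
Inner input = d8 bb 36 36 36 36 36 ∥ 7d 0a a5 c2 35.
Inner hash: even-index sum = 582 mod 256 = 70; odd-index sum = 638 mod 256 = 126 → 46 7e.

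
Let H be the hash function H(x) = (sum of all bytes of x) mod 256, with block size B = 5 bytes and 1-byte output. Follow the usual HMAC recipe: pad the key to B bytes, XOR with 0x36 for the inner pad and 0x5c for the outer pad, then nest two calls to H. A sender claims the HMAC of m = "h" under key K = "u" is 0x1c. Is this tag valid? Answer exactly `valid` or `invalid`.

valid

Key "u" = 75 is 1 byte ≤ B = 5; zero-pad to 5 bytes: K' = 75 00 00 00 00.
K' ⊕ ipad = 43 36 36 36 36; K' ⊕ opad = 29 5c 5c 5c 5c.
Inner hash: sum = 67+54+54+54+54+104 = 387; mod 256 = 131 → 83.
Outer hash (recomputed tag): sum = 41+92+92+92+92+131 = 540; mod 256 = 28 → 1c.
Recomputed tag = 1c; claimed = 1c → match.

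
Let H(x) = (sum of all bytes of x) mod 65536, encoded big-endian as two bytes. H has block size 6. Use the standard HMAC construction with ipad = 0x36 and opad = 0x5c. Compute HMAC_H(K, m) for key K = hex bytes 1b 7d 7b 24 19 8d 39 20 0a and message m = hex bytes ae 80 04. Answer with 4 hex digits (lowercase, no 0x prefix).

02a0

Key hex bytes 1b 7d 7b 24 19 8d 39 20 0a is 9 bytes > B = 6, so hash it first: H(key) = 02 40, then zero-pad to 6 bytes: K' = 02 40 00 00 00 00.
K' ⊕ ipad = 34 76 36 36 36 36.  K' ⊕ opad = 5e 1c 5c 5c 5c 5c.
Inner input = (K'⊕ipad) ∥ m = 34 76 36 36 36 36 ∥ ae 80 04.
Inner hash: sum = 52+118+54+54+54+54+174+128+4 = 692 → 02 b4.
Outer input = (K'⊕opad) ∥ inner = 5e 1c 5c 5c 5c 5c ∥ 02 b4.
Outer hash (tag): sum = 94+28+92+92+92+92+2+180 = 672 → 02 a0.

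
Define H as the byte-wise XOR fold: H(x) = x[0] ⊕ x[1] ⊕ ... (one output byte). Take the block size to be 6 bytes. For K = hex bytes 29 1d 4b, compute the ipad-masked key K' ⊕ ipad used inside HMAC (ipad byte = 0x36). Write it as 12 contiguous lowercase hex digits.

1f2b7d363636

Key hex bytes 29 1d 4b is 3 bytes ≤ B = 6; zero-pad to 6 bytes: K' = 29 1d 4b 00 00 00.
XOR each byte with 0x36: 29⊕36=1f, 1d⊕36=2b, 4b⊕36=7d, 00⊕36=36, 00⊕36=36, 00⊕36=36.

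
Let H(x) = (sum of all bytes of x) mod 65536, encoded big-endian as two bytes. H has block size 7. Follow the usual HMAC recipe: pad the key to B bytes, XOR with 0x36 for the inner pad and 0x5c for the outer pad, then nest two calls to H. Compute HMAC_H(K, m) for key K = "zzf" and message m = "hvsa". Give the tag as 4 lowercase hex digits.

026b

Key "zzf" = 7a 7a 66 is 3 bytes ≤ B = 7; zero-pad to 7 bytes: K' = 7a 7a 66 00 00 00 00.
K' ⊕ ipad = 4c 4c 50 36 36 36 36.  K' ⊕ opad = 26 26 3a 5c 5c 5c 5c.
Inner input = (K'⊕ipad) ∥ m = 4c 4c 50 36 36 36 36 ∥ 68 76 73 61.
Inner hash: sum = 76+76+80+54+54+54+54+104+118+115+97 = 882 → 03 72.
Outer input = (K'⊕opad) ∥ inner = 26 26 3a 5c 5c 5c 5c ∥ 03 72.
Outer hash (tag): sum = 38+38+58+92+92+92+92+3+114 = 619 → 02 6b.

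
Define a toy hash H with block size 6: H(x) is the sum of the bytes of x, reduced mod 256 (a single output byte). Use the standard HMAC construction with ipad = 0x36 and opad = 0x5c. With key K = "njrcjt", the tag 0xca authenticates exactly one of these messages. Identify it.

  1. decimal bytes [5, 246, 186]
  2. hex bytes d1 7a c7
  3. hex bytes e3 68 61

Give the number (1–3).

3

Key "njrcjt" = 6e 6a 72 63 6a 74 is exactly B = 6 bytes: K' = 6e 6a 72 63 6a 74.
K' ⊕ ipad = 58 5c 44 55 5c 42; K' ⊕ opad = 32 36 2e 3f 36 28.
m1: inner = H(58 5c 44 55 5c 42 05 f6 ba) = a0; tag = H(32 36 2e 3f 36 28 a0) = d3
m2: inner = H(58 5c 44 55 5c 42 d1 7a c7) = fd; tag = H(32 36 2e 3f 36 28 fd) = 30
m3: inner = H(58 5c 44 55 5c 42 e3 68 61) = 97; tag = H(32 36 2e 3f 36 28 97) = ca ← matches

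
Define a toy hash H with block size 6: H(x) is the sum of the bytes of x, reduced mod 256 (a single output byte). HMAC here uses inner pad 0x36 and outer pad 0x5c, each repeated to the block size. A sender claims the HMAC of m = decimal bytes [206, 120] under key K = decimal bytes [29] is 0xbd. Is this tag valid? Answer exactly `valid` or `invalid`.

Key decimal bytes [29] = 1d is 1 byte ≤ B = 6; zero-pad to 6 bytes: K' = 1d 00 00 00 00 00.
K' ⊕ ipad = 2b 36 36 36 36 36; K' ⊕ opad = 41 5c 5c 5c 5c 5c.
Inner hash: sum = 43+54+54+54+54+54+206+120 = 639; mod 256 = 127 → 7f.
Outer hash (recomputed tag): sum = 65+92+92+92+92+92+127 = 652; mod 256 = 140 → 8c.
Recomputed tag = 8c; claimed = bd → mismatch.

invalid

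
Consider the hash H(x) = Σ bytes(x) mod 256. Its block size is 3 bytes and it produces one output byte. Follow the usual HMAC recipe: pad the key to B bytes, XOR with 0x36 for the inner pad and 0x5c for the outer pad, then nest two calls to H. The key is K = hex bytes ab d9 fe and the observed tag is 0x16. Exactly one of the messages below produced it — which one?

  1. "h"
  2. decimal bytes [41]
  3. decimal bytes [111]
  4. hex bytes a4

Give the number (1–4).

Key hex bytes ab d9 fe is exactly B = 3 bytes: K' = ab d9 fe.
K' ⊕ ipad = 9d ef c8; K' ⊕ opad = f7 85 a2.
m1: inner = H(9d ef c8 68) = bc; tag = H(f7 85 a2 bc) = da
m2: inner = H(9d ef c8 29) = 7d; tag = H(f7 85 a2 7d) = 9b
m3: inner = H(9d ef c8 6f) = c3; tag = H(f7 85 a2 c3) = e1
m4: inner = H(9d ef c8 a4) = f8; tag = H(f7 85 a2 f8) = 16 ← matches

4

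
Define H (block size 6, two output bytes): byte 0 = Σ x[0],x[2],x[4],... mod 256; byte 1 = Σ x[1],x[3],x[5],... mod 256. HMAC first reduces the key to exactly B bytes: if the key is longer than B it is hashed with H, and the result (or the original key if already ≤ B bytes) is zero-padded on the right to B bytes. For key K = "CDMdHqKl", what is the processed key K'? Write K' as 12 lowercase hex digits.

238500000000

|K| = 8 > B = 6, so first hash the key.
H(K): even-index sum = 291 mod 256 = 35; odd-index sum = 389 mod 256 = 133 → 23 85.
Zero-pad H(K) = 23 85 to 6 bytes: K' = 23 85 00 00 00 00.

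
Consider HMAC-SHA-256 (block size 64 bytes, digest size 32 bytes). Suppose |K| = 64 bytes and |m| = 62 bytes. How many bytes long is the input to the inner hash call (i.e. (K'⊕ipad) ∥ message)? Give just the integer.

126

Key is 64 ≤ 64 bytes, zero-padded: |K'| = 64.
Inner input = (K'⊕ipad) ∥ m → 64 + 62 = 126 bytes.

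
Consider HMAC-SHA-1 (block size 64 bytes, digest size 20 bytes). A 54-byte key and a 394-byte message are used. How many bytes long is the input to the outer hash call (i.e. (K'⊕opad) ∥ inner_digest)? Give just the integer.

Key is 54 ≤ 64 bytes, zero-padded: |K'| = 64.
Outer input = (K'⊕opad) ∥ H(inner) → 64 + 20 = 84 bytes.

84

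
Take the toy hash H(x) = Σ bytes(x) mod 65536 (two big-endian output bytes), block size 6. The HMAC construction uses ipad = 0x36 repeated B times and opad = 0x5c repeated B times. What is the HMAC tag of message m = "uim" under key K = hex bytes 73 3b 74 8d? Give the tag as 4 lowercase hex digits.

Key hex bytes 73 3b 74 8d is 4 bytes ≤ B = 6; zero-pad to 6 bytes: K' = 73 3b 74 8d 00 00.
K' ⊕ ipad = 45 0d 42 bb 36 36.  K' ⊕ opad = 2f 67 28 d1 5c 5c.
Inner input = (K'⊕ipad) ∥ m = 45 0d 42 bb 36 36 ∥ 75 69 6d.
Inner hash: sum = 69+13+66+187+54+54+117+105+109 = 774 → 03 06.
Outer input = (K'⊕opad) ∥ inner = 2f 67 28 d1 5c 5c ∥ 03 06.
Outer hash (tag): sum = 47+103+40+209+92+92+3+6 = 592 → 02 50.

0250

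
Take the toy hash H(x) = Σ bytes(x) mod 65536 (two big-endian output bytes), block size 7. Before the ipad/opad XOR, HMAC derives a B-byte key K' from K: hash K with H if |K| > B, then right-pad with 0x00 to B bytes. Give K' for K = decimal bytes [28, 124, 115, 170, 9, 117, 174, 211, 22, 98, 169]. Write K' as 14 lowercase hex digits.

04d50000000000

|K| = 11 > B = 7, so first hash the key.
H(K): sum = 28+124+115+170+9+117+174+211+22+98+169 = 1237 → 04 d5.
Zero-pad H(K) = 04 d5 to 7 bytes: K' = 04 d5 00 00 00 00 00.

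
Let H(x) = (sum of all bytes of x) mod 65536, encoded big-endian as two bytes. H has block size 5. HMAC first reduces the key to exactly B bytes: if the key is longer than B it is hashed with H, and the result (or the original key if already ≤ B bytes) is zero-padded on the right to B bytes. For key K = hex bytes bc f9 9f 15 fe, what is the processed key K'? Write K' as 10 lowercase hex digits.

bcf99f15fe

Key hex bytes bc f9 9f 15 fe is exactly B = 5 bytes: K' = bc f9 9f 15 fe.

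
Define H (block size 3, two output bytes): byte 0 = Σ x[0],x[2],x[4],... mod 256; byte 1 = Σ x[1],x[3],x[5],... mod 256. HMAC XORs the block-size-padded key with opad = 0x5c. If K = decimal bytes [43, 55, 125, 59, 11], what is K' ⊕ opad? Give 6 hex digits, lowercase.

ef2e5c

Key decimal bytes [43, 55, 125, 59, 11] = 2b 37 7d 3b 0b is 5 bytes > B = 3, so hash it first: H(key) = b3 72, then zero-pad to 3 bytes: K' = b3 72 00.
XOR each byte with 0x5c: b3⊕5c=ef, 72⊕5c=2e, 00⊕5c=5c.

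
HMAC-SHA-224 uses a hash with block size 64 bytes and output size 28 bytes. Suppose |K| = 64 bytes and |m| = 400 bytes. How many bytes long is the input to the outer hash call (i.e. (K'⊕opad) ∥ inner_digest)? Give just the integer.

Key is 64 ≤ 64 bytes, zero-padded: |K'| = 64.
Outer input = (K'⊕opad) ∥ H(inner) → 64 + 28 = 92 bytes.

92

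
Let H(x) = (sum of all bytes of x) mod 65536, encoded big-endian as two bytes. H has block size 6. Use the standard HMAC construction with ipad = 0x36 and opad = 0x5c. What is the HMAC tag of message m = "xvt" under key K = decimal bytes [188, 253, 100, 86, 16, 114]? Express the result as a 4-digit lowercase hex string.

Key decimal bytes [188, 253, 100, 86, 16, 114] = bc fd 64 56 10 72 is exactly B = 6 bytes: K' = bc fd 64 56 10 72.
K' ⊕ ipad = 8a cb 52 60 26 44.  K' ⊕ opad = e0 a1 38 0a 4c 2e.
Inner input = (K'⊕ipad) ∥ m = 8a cb 52 60 26 44 ∥ 78 76 74.
Inner hash: sum = 138+203+82+96+38+68+120+118+116 = 979 → 03 d3.
Outer input = (K'⊕opad) ∥ inner = e0 a1 38 0a 4c 2e ∥ 03 d3.
Outer hash (tag): sum = 224+161+56+10+76+46+3+211 = 787 → 03 13.

0313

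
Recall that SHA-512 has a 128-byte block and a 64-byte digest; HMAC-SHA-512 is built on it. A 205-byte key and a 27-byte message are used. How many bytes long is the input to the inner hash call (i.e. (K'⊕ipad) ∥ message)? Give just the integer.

155

Key is 205 > 128 bytes, so it is hashed to 64 bytes then zero-padded to 128: |K'| = 128.
Inner input = (K'⊕ipad) ∥ m → 128 + 27 = 155 bytes.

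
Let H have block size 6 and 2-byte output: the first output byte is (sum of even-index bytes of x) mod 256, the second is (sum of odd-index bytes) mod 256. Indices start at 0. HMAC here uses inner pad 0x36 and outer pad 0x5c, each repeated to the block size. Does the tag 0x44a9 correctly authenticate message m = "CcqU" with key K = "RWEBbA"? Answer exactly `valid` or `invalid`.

Key "RWEBbA" = 52 57 45 42 62 41 is exactly B = 6 bytes: K' = 52 57 45 42 62 41.
K' ⊕ ipad = 64 61 73 74 54 77; K' ⊕ opad = 0e 0b 19 1e 3e 1d.
Inner hash: even-index sum = 479 mod 256 = 223; odd-index sum = 516 mod 256 = 4 → df 04.
Outer hash (recomputed tag): even-index sum = 324 mod 256 = 68; odd-index sum = 74 mod 256 = 74 → 44 4a.
Recomputed tag = 444a; claimed = 44a9 → mismatch.

invalid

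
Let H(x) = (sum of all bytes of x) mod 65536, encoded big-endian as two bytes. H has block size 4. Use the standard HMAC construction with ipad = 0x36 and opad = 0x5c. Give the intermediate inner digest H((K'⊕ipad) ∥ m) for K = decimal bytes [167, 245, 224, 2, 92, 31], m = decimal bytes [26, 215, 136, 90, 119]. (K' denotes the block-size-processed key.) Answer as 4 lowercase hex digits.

Key decimal bytes [167, 245, 224, 2, 92, 31] = a7 f5 e0 02 5c 1f is 6 bytes > B = 4, so hash it first: H(key) = 02 f9, then zero-pad to 4 bytes: K' = 02 f9 00 00.
K' ⊕ ipad = 34 cf 36 36.
Inner input = 34 cf 36 36 ∥ 1a d7 88 5a 77.
Inner hash: sum = 52+207+54+54+26+215+136+90+119 = 953 → 03 b9.

03b9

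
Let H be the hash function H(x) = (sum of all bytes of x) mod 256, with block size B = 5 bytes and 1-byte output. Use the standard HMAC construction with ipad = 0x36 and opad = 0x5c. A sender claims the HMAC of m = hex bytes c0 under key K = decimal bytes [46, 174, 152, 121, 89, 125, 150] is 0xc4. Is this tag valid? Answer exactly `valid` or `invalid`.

Key decimal bytes [46, 174, 152, 121, 89, 125, 150] = 2e ae 98 79 59 7d 96 is 7 bytes > B = 5, so hash it first: H(key) = 59, then zero-pad to 5 bytes: K' = 59 00 00 00 00.
K' ⊕ ipad = 6f 36 36 36 36; K' ⊕ opad = 05 5c 5c 5c 5c.
Inner hash: sum = 111+54+54+54+54+192 = 519; mod 256 = 7 → 07.
Outer hash (recomputed tag): sum = 5+92+92+92+92+7 = 380; mod 256 = 124 → 7c.
Recomputed tag = 7c; claimed = c4 → mismatch.

invalid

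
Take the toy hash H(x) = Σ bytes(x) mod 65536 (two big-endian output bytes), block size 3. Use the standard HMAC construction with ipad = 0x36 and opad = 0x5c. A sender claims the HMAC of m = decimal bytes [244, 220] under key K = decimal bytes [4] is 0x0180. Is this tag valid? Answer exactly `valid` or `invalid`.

valid

Key decimal bytes [4] = 04 is 1 byte ≤ B = 3; zero-pad to 3 bytes: K' = 04 00 00.
K' ⊕ ipad = 32 36 36; K' ⊕ opad = 58 5c 5c.
Inner hash: sum = 50+54+54+244+220 = 622 → 02 6e.
Outer hash (recomputed tag): sum = 88+92+92+2+110 = 384 → 01 80.
Recomputed tag = 0180; claimed = 0180 → match.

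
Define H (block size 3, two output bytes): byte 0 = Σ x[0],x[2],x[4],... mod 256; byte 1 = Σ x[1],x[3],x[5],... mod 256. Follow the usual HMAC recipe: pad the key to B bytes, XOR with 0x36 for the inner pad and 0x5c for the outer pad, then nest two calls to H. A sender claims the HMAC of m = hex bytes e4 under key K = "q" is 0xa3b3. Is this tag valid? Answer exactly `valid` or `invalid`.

Key "q" = 71 is 1 byte ≤ B = 3; zero-pad to 3 bytes: K' = 71 00 00.
K' ⊕ ipad = 47 36 36; K' ⊕ opad = 2d 5c 5c.
Inner hash: even-index sum = 125 mod 256 = 125; odd-index sum = 282 mod 256 = 26 → 7d 1a.
Outer hash (recomputed tag): even-index sum = 163 mod 256 = 163; odd-index sum = 217 mod 256 = 217 → a3 d9.
Recomputed tag = a3d9; claimed = a3b3 → mismatch.

invalid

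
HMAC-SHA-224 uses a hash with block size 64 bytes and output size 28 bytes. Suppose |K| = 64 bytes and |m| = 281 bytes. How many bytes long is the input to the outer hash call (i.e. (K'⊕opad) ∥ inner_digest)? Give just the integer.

92

Key is 64 ≤ 64 bytes, zero-padded: |K'| = 64.
Outer input = (K'⊕opad) ∥ H(inner) → 64 + 28 = 92 bytes.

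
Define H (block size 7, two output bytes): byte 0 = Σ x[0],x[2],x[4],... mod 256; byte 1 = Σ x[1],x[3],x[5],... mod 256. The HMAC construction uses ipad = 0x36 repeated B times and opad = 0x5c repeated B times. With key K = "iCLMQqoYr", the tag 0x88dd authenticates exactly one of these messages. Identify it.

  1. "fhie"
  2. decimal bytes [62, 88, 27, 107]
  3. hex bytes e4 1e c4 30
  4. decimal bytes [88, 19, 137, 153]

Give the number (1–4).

Key "iCLMQqoYr" = 69 43 4c 4d 51 71 6f 59 72 is 9 bytes > B = 7, so hash it first: H(key) = e7 5a, then zero-pad to 7 bytes: K' = e7 5a 00 00 00 00 00.
K' ⊕ ipad = d1 6c 36 36 36 36 36; K' ⊕ opad = bb 06 5c 5c 5c 5c 5c.
m1: inner = H(d1 6c 36 36 36 36 36 66 68 69 65) = 40 a7; tag = H(bb 06 5c 5c 5c 5c 5c 40 a7) = 76fe
m2: inner = H(d1 6c 36 36 36 36 36 3e 58 1b 6b) = 36 31; tag = H(bb 06 5c 5c 5c 5c 5c 36 31) = 00f4
m3: inner = H(d1 6c 36 36 36 36 36 e4 1e c4 30) = c1 80; tag = H(bb 06 5c 5c 5c 5c 5c c1 80) = 4f7f
m4: inner = H(d1 6c 36 36 36 36 36 58 13 89 99) = 1f b9; tag = H(bb 06 5c 5c 5c 5c 5c 1f b9) = 88dd ← matches

4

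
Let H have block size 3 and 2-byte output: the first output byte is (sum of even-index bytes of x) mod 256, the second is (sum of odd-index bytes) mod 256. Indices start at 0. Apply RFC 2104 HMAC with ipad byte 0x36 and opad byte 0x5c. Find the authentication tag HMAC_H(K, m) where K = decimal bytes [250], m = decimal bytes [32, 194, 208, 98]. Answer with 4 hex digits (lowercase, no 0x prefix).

Key decimal bytes [250] = fa is 1 byte ≤ B = 3; zero-pad to 3 bytes: K' = fa 00 00.
K' ⊕ ipad = cc 36 36.  K' ⊕ opad = a6 5c 5c.
Inner input = (K'⊕ipad) ∥ m = cc 36 36 ∥ 20 c2 d0 62.
Inner hash: even-index sum = 550 mod 256 = 38; odd-index sum = 294 mod 256 = 38 → 26 26.
Outer input = (K'⊕opad) ∥ inner = a6 5c 5c ∥ 26 26.
Outer hash (tag): even-index sum = 296 mod 256 = 40; odd-index sum = 130 mod 256 = 130 → 28 82.

2882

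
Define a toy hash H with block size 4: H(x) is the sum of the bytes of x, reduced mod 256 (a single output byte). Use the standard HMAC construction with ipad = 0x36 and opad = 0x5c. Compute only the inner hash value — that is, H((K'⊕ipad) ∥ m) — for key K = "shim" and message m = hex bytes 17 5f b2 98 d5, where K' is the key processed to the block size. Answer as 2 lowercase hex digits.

f2

Key "shim" = 73 68 69 6d is exactly B = 4 bytes: K' = 73 68 69 6d.
K' ⊕ ipad = 45 5e 5f 5b.
Inner input = 45 5e 5f 5b ∥ 17 5f b2 98 d5.
Inner hash: sum = 69+94+95+91+23+95+178+152+213 = 1010; mod 256 = 242 → f2.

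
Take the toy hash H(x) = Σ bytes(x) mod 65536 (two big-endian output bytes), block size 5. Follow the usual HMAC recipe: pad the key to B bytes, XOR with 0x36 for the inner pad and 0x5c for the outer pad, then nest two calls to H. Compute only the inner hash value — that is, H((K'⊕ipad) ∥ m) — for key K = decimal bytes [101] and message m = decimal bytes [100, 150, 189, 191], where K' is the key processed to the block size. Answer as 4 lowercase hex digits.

Key decimal bytes [101] = 65 is 1 byte ≤ B = 5; zero-pad to 5 bytes: K' = 65 00 00 00 00.
K' ⊕ ipad = 53 36 36 36 36.
Inner input = 53 36 36 36 36 ∥ 64 96 bd bf.
Inner hash: sum = 83+54+54+54+54+100+150+189+191 = 929 → 03 a1.

03a1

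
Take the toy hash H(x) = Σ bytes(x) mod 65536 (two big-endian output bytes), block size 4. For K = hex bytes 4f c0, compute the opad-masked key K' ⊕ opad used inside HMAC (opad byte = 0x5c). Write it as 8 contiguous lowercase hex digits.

Key hex bytes 4f c0 is 2 bytes ≤ B = 4; zero-pad to 4 bytes: K' = 4f c0 00 00.
XOR each byte with 0x5c: 4f⊕5c=13, c0⊕5c=9c, 00⊕5c=5c, 00⊕5c=5c.

139c5c5c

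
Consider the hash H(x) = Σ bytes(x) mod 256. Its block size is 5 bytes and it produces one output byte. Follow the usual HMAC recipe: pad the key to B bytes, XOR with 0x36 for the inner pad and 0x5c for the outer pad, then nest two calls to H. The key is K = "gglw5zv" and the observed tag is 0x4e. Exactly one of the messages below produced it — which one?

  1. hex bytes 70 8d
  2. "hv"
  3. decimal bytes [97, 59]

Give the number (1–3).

Key "gglw5zv" = 67 67 6c 77 35 7a 76 is 7 bytes > B = 5, so hash it first: H(key) = d6, then zero-pad to 5 bytes: K' = d6 00 00 00 00.
K' ⊕ ipad = e0 36 36 36 36; K' ⊕ opad = 8a 5c 5c 5c 5c.
m1: inner = H(e0 36 36 36 36 70 8d) = b5; tag = H(8a 5c 5c 5c 5c b5) = af
m2: inner = H(e0 36 36 36 36 68 76) = 96; tag = H(8a 5c 5c 5c 5c 96) = 90
m3: inner = H(e0 36 36 36 36 61 3b) = 54; tag = H(8a 5c 5c 5c 5c 54) = 4e ← matches

3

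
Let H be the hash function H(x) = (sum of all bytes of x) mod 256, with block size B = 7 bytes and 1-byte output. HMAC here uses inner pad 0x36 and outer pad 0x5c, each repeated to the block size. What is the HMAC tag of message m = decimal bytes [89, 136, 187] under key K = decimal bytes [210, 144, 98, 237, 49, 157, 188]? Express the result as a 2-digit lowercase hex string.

e8

Key decimal bytes [210, 144, 98, 237, 49, 157, 188] = d2 90 62 ed 31 9d bc is exactly B = 7 bytes: K' = d2 90 62 ed 31 9d bc.
K' ⊕ ipad = e4 a6 54 db 07 ab 8a.  K' ⊕ opad = 8e cc 3e b1 6d c1 e0.
Inner input = (K'⊕ipad) ∥ m = e4 a6 54 db 07 ab 8a ∥ 59 88 bb.
Inner hash: sum = 228+166+84+219+7+171+138+89+136+187 = 1425; mod 256 = 145 → 91.
Outer input = (K'⊕opad) ∥ inner = 8e cc 3e b1 6d c1 e0 ∥ 91.
Outer hash (tag): sum = 142+204+62+177+109+193+224+145 = 1256; mod 256 = 232 → e8.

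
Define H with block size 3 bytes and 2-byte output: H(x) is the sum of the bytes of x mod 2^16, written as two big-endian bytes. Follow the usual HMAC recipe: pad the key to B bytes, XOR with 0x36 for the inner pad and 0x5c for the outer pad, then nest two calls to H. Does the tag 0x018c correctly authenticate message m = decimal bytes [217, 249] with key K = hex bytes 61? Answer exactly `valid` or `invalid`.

valid

Key hex bytes 61 is 1 byte ≤ B = 3; zero-pad to 3 bytes: K' = 61 00 00.
K' ⊕ ipad = 57 36 36; K' ⊕ opad = 3d 5c 5c.
Inner hash: sum = 87+54+54+217+249 = 661 → 02 95.
Outer hash (recomputed tag): sum = 61+92+92+2+149 = 396 → 01 8c.
Recomputed tag = 018c; claimed = 018c → match.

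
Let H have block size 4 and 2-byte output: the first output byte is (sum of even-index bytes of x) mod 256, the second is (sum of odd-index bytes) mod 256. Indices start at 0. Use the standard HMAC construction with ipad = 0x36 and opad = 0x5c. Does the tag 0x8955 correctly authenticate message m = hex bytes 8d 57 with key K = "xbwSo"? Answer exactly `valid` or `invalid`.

Key "xbwSo" = 78 62 77 53 6f is 5 bytes > B = 4, so hash it first: H(key) = 5e b5, then zero-pad to 4 bytes: K' = 5e b5 00 00.
K' ⊕ ipad = 68 83 36 36; K' ⊕ opad = 02 e9 5c 5c.
Inner hash: even-index sum = 299 mod 256 = 43; odd-index sum = 272 mod 256 = 16 → 2b 10.
Outer hash (recomputed tag): even-index sum = 137 mod 256 = 137; odd-index sum = 341 mod 256 = 85 → 89 55.
Recomputed tag = 8955; claimed = 8955 → match.

valid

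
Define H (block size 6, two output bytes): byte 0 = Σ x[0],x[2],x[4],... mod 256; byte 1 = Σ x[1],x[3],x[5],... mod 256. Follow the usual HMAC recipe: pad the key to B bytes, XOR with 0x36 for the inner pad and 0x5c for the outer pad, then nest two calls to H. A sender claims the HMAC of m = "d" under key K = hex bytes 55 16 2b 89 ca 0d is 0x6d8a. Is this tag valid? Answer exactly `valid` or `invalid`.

invalid

Key hex bytes 55 16 2b 89 ca 0d is exactly B = 6 bytes: K' = 55 16 2b 89 ca 0d.
K' ⊕ ipad = 63 20 1d bf fc 3b; K' ⊕ opad = 09 4a 77 d5 96 51.
Inner hash: even-index sum = 480 mod 256 = 224; odd-index sum = 282 mod 256 = 26 → e0 1a.
Outer hash (recomputed tag): even-index sum = 502 mod 256 = 246; odd-index sum = 394 mod 256 = 138 → f6 8a.
Recomputed tag = f68a; claimed = 6d8a → mismatch.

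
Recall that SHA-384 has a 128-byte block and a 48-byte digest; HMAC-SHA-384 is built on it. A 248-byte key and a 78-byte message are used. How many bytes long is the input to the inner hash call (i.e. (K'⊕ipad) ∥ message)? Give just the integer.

Key is 248 > 128 bytes, so it is hashed to 48 bytes then zero-padded to 128: |K'| = 128.
Inner input = (K'⊕ipad) ∥ m → 128 + 78 = 206 bytes.

206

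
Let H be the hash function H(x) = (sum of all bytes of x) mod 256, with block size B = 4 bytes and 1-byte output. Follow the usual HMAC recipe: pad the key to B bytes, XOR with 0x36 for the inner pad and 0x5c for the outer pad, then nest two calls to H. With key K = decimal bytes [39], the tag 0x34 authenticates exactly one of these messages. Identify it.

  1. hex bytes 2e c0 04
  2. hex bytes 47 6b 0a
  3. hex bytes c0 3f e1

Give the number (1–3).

1

Key decimal bytes [39] = 27 is 1 byte ≤ B = 4; zero-pad to 4 bytes: K' = 27 00 00 00.
K' ⊕ ipad = 11 36 36 36; K' ⊕ opad = 7b 5c 5c 5c.
m1: inner = H(11 36 36 36 2e c0 04) = a5; tag = H(7b 5c 5c 5c a5) = 34 ← matches
m2: inner = H(11 36 36 36 47 6b 0a) = 6f; tag = H(7b 5c 5c 5c 6f) = fe
m3: inner = H(11 36 36 36 c0 3f e1) = 93; tag = H(7b 5c 5c 5c 93) = 22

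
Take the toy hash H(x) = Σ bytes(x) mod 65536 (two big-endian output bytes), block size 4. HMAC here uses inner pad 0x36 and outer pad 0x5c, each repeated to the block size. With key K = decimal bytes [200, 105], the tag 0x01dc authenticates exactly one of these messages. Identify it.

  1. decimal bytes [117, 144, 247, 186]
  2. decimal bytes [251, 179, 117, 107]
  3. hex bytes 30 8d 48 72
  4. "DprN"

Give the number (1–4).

Key decimal bytes [200, 105] = c8 69 is 2 bytes ≤ B = 4; zero-pad to 4 bytes: K' = c8 69 00 00.
K' ⊕ ipad = fe 5f 36 36; K' ⊕ opad = 94 35 5c 5c.
m1: inner = H(fe 5f 36 36 75 90 f7 ba) = 04 7f; tag = H(94 35 5c 5c 04 7f) = 0204
m2: inner = H(fe 5f 36 36 fb b3 75 6b) = 04 57; tag = H(94 35 5c 5c 04 57) = 01dc ← matches
m3: inner = H(fe 5f 36 36 30 8d 48 72) = 03 40; tag = H(94 35 5c 5c 03 40) = 01c4
m4: inner = H(fe 5f 36 36 44 70 72 4e) = 03 3d; tag = H(94 35 5c 5c 03 3d) = 01c1

2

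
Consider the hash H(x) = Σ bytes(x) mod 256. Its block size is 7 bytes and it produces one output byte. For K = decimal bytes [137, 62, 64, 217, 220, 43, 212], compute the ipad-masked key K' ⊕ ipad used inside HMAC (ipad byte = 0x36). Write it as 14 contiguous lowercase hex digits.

bf0876efea1de2

Key decimal bytes [137, 62, 64, 217, 220, 43, 212] = 89 3e 40 d9 dc 2b d4 is exactly B = 7 bytes: K' = 89 3e 40 d9 dc 2b d4.
XOR each byte with 0x36: 89⊕36=bf, 3e⊕36=08, 40⊕36=76, d9⊕36=ef, dc⊕36=ea, 2b⊕36=1d, d4⊕36=e2.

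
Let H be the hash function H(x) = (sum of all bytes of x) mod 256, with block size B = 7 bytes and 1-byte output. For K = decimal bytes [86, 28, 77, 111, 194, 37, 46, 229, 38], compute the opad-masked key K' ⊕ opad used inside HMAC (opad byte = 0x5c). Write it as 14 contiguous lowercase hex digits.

125c5c5c5c5c5c

Key decimal bytes [86, 28, 77, 111, 194, 37, 46, 229, 38] = 56 1c 4d 6f c2 25 2e e5 26 is 9 bytes > B = 7, so hash it first: H(key) = 4e, then zero-pad to 7 bytes: K' = 4e 00 00 00 00 00 00.
XOR each byte with 0x5c: 4e⊕5c=12, 00⊕5c=5c, 00⊕5c=5c, 00⊕5c=5c, 00⊕5c=5c, 00⊕5c=5c, 00⊕5c=5c.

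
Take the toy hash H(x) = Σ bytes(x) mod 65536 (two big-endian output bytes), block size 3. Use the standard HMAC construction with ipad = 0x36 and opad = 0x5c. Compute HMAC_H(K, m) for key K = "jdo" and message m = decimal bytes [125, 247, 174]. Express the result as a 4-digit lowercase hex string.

Key "jdo" = 6a 64 6f is exactly B = 3 bytes: K' = 6a 64 6f.
K' ⊕ ipad = 5c 52 59.  K' ⊕ opad = 36 38 33.
Inner input = (K'⊕ipad) ∥ m = 5c 52 59 ∥ 7d f7 ae.
Inner hash: sum = 92+82+89+125+247+174 = 809 → 03 29.
Outer input = (K'⊕opad) ∥ inner = 36 38 33 ∥ 03 29.
Outer hash (tag): sum = 54+56+51+3+41 = 205 → 00 cd.

00cd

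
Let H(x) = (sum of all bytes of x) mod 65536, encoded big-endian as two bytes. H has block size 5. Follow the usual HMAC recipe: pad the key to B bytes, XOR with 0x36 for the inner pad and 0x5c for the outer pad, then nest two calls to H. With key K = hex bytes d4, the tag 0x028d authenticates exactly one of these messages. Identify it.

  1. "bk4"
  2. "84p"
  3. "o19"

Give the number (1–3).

3

Key hex bytes d4 is 1 byte ≤ B = 5; zero-pad to 5 bytes: K' = d4 00 00 00 00.
K' ⊕ ipad = e2 36 36 36 36; K' ⊕ opad = 88 5c 5c 5c 5c.
m1: inner = H(e2 36 36 36 36 62 6b 34) = 02 bb; tag = H(88 5c 5c 5c 5c 02 bb) = 02b5
m2: inner = H(e2 36 36 36 36 38 34 70) = 02 96; tag = H(88 5c 5c 5c 5c 02 96) = 0290
m3: inner = H(e2 36 36 36 36 6f 31 39) = 02 93; tag = H(88 5c 5c 5c 5c 02 93) = 028d ← matches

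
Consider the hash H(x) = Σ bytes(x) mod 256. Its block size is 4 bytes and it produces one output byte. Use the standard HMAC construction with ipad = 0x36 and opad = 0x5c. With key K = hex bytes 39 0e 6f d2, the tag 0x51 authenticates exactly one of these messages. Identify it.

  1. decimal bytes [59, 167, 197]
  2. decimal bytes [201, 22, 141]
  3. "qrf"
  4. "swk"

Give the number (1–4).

Key hex bytes 39 0e 6f d2 is exactly B = 4 bytes: K' = 39 0e 6f d2.
K' ⊕ ipad = 0f 38 59 e4; K' ⊕ opad = 65 52 33 8e.
m1: inner = H(0f 38 59 e4 3b a7 c5) = 2b; tag = H(65 52 33 8e 2b) = a3
m2: inner = H(0f 38 59 e4 c9 16 8d) = f0; tag = H(65 52 33 8e f0) = 68
m3: inner = H(0f 38 59 e4 71 72 66) = cd; tag = H(65 52 33 8e cd) = 45
m4: inner = H(0f 38 59 e4 73 77 6b) = d9; tag = H(65 52 33 8e d9) = 51 ← matches

4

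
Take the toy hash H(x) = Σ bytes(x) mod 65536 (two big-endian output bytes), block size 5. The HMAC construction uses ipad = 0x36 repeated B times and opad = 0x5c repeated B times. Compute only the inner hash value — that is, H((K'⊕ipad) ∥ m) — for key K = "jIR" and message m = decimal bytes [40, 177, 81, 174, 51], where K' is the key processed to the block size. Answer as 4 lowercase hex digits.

Key "jIR" = 6a 49 52 is 3 bytes ≤ B = 5; zero-pad to 5 bytes: K' = 6a 49 52 00 00.
K' ⊕ ipad = 5c 7f 64 36 36.
Inner input = 5c 7f 64 36 36 ∥ 28 b1 51 ae 33.
Inner hash: sum = 92+127+100+54+54+40+177+81+174+51 = 950 → 03 b6.

03b6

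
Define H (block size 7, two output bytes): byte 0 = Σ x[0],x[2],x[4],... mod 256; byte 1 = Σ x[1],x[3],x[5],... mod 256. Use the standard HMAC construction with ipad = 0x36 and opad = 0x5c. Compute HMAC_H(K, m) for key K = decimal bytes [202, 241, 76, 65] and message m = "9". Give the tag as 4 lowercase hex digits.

Key decimal bytes [202, 241, 76, 65] = ca f1 4c 41 is 4 bytes ≤ B = 7; zero-pad to 7 bytes: K' = ca f1 4c 41 00 00 00.
K' ⊕ ipad = fc c7 7a 77 36 36 36.  K' ⊕ opad = 96 ad 10 1d 5c 5c 5c.
Inner input = (K'⊕ipad) ∥ m = fc c7 7a 77 36 36 36 ∥ 39.
Inner hash: even-index sum = 482 mod 256 = 226; odd-index sum = 429 mod 256 = 173 → e2 ad.
Outer input = (K'⊕opad) ∥ inner = 96 ad 10 1d 5c 5c 5c ∥ e2 ad.
Outer hash (tag): even-index sum = 523 mod 256 = 11; odd-index sum = 520 mod 256 = 8 → 0b 08.

0b08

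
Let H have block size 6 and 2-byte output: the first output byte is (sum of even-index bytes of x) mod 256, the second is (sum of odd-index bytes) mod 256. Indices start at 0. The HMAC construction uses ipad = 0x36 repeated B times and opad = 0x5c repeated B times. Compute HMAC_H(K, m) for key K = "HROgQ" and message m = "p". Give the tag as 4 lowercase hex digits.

Key "HROgQ" = 48 52 4f 67 51 is 5 bytes ≤ B = 6; zero-pad to 6 bytes: K' = 48 52 4f 67 51 00.
K' ⊕ ipad = 7e 64 79 51 67 36.  K' ⊕ opad = 14 0e 13 3b 0d 5c.
Inner input = (K'⊕ipad) ∥ m = 7e 64 79 51 67 36 ∥ 70.
Inner hash: even-index sum = 462 mod 256 = 206; odd-index sum = 235 mod 256 = 235 → ce eb.
Outer input = (K'⊕opad) ∥ inner = 14 0e 13 3b 0d 5c ∥ ce eb.
Outer hash (tag): even-index sum = 258 mod 256 = 2; odd-index sum = 400 mod 256 = 144 → 02 90.

0290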